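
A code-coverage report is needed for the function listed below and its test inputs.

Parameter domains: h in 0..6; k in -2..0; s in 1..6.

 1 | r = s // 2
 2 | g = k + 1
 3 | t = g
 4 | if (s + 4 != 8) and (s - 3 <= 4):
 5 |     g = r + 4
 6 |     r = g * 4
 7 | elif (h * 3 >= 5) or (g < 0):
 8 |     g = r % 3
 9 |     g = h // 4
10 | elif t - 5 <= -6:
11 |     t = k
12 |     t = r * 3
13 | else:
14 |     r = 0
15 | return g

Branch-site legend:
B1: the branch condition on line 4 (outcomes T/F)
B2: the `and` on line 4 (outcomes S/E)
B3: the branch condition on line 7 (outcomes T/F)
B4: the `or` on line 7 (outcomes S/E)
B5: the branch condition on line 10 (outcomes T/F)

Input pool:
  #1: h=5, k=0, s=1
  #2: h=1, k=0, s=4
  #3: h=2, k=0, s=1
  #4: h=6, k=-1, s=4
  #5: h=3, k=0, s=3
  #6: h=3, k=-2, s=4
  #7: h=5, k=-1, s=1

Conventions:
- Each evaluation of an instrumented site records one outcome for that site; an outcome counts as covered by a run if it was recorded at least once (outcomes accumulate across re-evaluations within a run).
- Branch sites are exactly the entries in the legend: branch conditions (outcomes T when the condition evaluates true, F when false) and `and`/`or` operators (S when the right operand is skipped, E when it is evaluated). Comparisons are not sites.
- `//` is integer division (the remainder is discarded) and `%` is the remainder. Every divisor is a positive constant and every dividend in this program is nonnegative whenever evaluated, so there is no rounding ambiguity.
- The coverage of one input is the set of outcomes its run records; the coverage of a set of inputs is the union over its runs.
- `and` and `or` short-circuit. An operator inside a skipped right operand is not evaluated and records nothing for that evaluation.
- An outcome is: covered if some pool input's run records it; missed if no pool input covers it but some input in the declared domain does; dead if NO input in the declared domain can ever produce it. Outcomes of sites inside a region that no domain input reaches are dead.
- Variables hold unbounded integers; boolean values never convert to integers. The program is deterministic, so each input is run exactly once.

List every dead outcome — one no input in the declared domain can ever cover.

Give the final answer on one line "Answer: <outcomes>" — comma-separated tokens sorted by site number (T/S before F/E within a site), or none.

sweeping the full domain (126 inputs) for each outcome:
  B5=T: no domain input ever produces it -> dead
  reachable outcomes have witnesses, e.g. B1=T (e.g. h=0, k=-2, s=1), B1=F (e.g. h=0, k=-2, s=4), B2=S (e.g. h=0, k=-2, s=4), B2=E (e.g. h=0, k=-2, s=1)

Answer: B5=T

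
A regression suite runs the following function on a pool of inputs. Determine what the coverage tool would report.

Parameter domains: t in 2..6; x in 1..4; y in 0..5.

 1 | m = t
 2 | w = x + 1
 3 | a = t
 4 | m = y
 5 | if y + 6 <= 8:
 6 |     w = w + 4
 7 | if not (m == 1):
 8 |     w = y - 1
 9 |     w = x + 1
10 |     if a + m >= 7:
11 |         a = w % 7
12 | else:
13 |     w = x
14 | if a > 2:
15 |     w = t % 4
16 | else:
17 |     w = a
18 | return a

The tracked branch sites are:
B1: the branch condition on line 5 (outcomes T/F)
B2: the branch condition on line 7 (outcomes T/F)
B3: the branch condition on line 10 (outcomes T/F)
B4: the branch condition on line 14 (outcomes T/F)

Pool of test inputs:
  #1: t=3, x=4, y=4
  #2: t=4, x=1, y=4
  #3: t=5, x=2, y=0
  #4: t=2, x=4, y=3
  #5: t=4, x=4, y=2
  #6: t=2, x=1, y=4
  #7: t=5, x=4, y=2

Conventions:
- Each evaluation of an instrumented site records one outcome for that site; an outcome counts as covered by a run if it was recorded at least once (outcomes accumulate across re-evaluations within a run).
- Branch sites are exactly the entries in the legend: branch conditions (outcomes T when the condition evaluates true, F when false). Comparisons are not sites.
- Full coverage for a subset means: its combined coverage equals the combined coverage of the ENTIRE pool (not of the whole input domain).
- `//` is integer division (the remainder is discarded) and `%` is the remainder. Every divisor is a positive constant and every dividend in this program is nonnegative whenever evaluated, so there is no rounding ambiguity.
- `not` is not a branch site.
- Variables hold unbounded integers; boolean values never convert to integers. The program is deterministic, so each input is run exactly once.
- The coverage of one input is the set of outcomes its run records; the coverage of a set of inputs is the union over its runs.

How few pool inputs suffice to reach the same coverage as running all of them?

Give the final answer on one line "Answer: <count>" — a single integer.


#1 (t=3, x=4, y=4) -> B1->F, B2->T, B3->T, B4->T; covered: B1=F, B2=T, B3=T, B4=T
#2 (t=4, x=1, y=4) -> B1->F, B2->T, B3->T, B4->F; covered: B1=F, B2=T, B3=T, B4=F
#3 (t=5, x=2, y=0) -> B1->T, B2->T, B3->F, B4->T; covered: B1=T, B2=T, B3=F, B4=T
#4 (t=2, x=4, y=3) -> B1->F, B2->T, B3->F, B4->F; covered: B1=F, B2=T, B3=F, B4=F
#5 (t=4, x=4, y=2) -> B1->T, B2->T, B3->F, B4->T; covered: B1=T, B2=T, B3=F, B4=T
#6 (t=2, x=1, y=4) -> B1->F, B2->T, B3->F, B4->F; covered: B1=F, B2=T, B3=F, B4=F
#7 (t=5, x=4, y=2) -> B1->T, B2->T, B3->T, B4->T; covered: B1=T, B2=T, B3=T, B4=T
union over all inputs: B1=T, B1=F, B2=T, B3=T, B3=F, B4=T, B4=F (7 outcomes)
every size-1 subset falls short of the 7 outcomes (best: 4/7)
the canonical winner is {2, 3}: size 2, full 7-outcome coverage, earliest index list among size-2 covers
Answer: 2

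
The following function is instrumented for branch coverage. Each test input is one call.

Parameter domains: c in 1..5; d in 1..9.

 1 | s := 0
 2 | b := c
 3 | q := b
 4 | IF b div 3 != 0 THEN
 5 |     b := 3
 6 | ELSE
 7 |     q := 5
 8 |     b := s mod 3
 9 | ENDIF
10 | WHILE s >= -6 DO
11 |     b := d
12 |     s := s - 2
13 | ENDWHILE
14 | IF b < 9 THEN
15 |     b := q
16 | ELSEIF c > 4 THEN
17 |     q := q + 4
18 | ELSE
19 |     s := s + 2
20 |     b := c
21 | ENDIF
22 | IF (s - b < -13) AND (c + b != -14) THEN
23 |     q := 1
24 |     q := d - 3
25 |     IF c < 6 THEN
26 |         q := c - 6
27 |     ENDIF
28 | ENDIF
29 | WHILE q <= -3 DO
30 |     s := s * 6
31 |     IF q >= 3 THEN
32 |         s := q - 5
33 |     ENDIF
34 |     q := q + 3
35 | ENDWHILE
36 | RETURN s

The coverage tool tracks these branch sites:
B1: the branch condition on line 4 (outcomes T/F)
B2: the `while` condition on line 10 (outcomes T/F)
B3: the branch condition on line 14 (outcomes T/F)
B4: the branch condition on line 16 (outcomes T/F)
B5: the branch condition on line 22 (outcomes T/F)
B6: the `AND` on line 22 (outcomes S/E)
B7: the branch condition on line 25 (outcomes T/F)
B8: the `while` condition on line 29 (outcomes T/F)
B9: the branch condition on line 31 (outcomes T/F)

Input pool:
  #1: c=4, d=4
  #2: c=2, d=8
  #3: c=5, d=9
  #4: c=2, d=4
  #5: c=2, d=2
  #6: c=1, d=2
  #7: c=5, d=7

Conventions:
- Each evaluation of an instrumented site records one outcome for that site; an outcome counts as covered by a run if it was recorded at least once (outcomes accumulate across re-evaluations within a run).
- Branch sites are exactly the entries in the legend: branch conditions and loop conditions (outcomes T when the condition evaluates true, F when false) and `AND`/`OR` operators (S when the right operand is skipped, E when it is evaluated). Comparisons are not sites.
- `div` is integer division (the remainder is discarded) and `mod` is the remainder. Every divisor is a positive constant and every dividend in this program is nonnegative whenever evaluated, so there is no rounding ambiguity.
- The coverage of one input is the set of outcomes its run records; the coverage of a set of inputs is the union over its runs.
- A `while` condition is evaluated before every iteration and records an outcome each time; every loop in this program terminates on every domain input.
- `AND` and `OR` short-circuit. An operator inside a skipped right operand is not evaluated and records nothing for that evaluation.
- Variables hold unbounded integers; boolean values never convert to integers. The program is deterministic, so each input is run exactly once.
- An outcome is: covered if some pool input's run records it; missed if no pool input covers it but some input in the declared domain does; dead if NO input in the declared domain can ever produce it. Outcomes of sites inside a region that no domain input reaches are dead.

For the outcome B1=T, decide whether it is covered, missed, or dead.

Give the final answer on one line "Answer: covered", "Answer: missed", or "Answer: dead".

B1=T is recorded by pool input(s) 1, 3, 7 -> covered

Answer: covered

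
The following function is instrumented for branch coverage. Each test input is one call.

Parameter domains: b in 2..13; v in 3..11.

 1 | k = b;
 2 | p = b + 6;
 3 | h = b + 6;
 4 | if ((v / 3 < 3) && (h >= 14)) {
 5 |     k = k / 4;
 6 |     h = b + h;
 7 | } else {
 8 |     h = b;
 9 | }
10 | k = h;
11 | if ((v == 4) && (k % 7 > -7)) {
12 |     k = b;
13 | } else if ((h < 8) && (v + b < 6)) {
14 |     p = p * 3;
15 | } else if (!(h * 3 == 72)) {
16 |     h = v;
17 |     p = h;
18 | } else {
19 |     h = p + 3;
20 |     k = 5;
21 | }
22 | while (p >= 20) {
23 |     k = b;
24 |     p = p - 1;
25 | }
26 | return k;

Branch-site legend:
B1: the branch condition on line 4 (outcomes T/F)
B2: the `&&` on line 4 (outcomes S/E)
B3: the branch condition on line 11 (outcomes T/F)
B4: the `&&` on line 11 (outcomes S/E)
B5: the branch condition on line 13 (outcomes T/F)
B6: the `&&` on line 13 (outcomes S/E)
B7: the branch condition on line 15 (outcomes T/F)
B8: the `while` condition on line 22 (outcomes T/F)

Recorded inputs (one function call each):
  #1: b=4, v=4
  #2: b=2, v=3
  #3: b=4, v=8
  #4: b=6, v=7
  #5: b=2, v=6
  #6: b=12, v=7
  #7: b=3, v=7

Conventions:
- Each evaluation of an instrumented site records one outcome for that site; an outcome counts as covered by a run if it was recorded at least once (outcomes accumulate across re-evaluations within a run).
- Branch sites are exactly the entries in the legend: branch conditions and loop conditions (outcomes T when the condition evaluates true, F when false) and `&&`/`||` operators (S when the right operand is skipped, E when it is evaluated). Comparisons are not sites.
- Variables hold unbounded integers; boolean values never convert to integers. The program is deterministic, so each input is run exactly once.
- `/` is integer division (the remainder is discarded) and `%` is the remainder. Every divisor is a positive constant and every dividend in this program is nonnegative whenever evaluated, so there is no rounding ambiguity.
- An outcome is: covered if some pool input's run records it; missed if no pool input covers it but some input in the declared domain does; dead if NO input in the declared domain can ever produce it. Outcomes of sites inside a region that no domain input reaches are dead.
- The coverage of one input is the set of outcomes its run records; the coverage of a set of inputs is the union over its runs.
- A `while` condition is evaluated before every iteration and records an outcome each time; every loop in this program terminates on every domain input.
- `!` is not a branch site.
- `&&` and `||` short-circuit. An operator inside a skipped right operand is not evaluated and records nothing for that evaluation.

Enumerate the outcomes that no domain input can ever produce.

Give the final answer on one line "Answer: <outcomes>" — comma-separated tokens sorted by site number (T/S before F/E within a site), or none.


exhaustive pass over the 108-input domain:
  reachable outcomes have witnesses, e.g. B1=T (e.g. b=8, v=3), B1=F (e.g. b=2, v=3), B2=S (e.g. b=2, v=9), B2=E (e.g. b=2, v=3)
Answer: none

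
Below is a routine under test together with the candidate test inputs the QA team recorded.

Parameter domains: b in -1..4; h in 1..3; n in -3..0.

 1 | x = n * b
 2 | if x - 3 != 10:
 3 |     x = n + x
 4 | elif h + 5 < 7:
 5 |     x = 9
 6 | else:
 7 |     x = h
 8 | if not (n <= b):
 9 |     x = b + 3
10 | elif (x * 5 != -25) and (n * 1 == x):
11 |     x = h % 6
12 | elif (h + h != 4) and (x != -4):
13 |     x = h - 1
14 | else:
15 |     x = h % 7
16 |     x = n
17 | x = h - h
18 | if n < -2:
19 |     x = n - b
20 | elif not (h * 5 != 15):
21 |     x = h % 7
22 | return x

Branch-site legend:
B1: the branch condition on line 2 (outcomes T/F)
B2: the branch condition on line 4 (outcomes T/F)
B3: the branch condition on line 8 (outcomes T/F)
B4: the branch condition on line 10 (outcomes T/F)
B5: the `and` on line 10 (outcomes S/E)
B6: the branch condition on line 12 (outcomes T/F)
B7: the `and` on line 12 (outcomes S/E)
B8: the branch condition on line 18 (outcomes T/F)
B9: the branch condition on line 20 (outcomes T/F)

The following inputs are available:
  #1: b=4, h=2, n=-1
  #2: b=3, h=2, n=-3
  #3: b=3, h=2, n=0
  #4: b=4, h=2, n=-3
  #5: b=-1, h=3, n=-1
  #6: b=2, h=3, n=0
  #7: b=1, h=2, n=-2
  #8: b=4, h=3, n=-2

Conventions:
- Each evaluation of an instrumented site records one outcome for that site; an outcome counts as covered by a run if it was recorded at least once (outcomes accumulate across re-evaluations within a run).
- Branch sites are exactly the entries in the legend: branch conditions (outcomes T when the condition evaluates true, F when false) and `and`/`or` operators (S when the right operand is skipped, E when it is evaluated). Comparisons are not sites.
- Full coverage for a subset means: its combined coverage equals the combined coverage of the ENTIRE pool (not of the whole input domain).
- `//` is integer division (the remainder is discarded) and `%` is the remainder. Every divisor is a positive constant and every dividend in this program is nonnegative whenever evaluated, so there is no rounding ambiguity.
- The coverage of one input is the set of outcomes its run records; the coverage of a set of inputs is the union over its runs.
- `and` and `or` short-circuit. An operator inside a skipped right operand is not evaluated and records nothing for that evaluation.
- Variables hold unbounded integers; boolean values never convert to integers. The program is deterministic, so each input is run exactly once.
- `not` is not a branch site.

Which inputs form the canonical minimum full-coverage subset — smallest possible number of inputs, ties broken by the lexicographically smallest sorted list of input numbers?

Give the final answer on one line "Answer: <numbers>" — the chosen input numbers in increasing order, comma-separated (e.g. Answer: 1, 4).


input #1, b=4, h=2, n=-1: events B1->T, B3->F, B5->S, B4->F, B7->S, B6->F, B8->F, B9->F; outcomes B1=T, B3=F, B4=F, B5=S, B6=F, B7=S, B8=F, B9=F
input #2, b=3, h=2, n=-3: events B1->T, B3->F, B5->E, B4->F, B7->S, B6->F, B8->T; outcomes B1=T, B3=F, B4=F, B5=E, B6=F, B7=S, B8=T
input #3, b=3, h=2, n=0: events B1->T, B3->F, B5->E, B4->T, B8->F, B9->F; outcomes B1=T, B3=F, B4=T, B5=E, B8=F, B9=F
input #4, b=4, h=2, n=-3: events B1->T, B3->F, B5->E, B4->F, B7->S, B6->F, B8->T; outcomes B1=T, B3=F, B4=F, B5=E, B6=F, B7=S, B8=T
input #5, b=-1, h=3, n=-1: events B1->T, B3->F, B5->E, B4->F, B7->E, B6->T, B8->F, B9->T; outcomes B1=T, B3=F, B4=F, B5=E, B6=T, B7=E, B8=F, B9=T
input #6, b=2, h=3, n=0: events B1->T, B3->F, B5->E, B4->T, B8->F, B9->T; outcomes B1=T, B3=F, B4=T, B5=E, B8=F, B9=T
input #7, b=1, h=2, n=-2: events B1->T, B3->F, B5->E, B4->F, B7->S, B6->F, B8->F, B9->F; outcomes B1=T, B3=F, B4=F, B5=E, B6=F, B7=S, B8=F, B9=F
input #8, b=4, h=3, n=-2: events B1->T, B3->F, B5->E, B4->F, B7->E, B6->T, B8->F, B9->T; outcomes B1=T, B3=F, B4=F, B5=E, B6=T, B7=E, B8=F, B9=T
the full pool covers 14 outcomes: B1=T, B3=F, B4=T, B4=F, B5=S, B5=E, B6=T, B6=F, B7=S, B7=E, B8=T, B8=F, B9=T, B9=F
no size-1 subset reaches all 14 outcomes (best union: 8/14)
no size-2 subset reaches all 14 outcomes (best union: 12/14)
no size-3 subset reaches all 14 outcomes (best union: 13/14)
the canonical winner is {1, 2, 3, 5}: size 4, full 14-outcome coverage, earliest index list among size-4 covers
Answer: 1, 2, 3, 5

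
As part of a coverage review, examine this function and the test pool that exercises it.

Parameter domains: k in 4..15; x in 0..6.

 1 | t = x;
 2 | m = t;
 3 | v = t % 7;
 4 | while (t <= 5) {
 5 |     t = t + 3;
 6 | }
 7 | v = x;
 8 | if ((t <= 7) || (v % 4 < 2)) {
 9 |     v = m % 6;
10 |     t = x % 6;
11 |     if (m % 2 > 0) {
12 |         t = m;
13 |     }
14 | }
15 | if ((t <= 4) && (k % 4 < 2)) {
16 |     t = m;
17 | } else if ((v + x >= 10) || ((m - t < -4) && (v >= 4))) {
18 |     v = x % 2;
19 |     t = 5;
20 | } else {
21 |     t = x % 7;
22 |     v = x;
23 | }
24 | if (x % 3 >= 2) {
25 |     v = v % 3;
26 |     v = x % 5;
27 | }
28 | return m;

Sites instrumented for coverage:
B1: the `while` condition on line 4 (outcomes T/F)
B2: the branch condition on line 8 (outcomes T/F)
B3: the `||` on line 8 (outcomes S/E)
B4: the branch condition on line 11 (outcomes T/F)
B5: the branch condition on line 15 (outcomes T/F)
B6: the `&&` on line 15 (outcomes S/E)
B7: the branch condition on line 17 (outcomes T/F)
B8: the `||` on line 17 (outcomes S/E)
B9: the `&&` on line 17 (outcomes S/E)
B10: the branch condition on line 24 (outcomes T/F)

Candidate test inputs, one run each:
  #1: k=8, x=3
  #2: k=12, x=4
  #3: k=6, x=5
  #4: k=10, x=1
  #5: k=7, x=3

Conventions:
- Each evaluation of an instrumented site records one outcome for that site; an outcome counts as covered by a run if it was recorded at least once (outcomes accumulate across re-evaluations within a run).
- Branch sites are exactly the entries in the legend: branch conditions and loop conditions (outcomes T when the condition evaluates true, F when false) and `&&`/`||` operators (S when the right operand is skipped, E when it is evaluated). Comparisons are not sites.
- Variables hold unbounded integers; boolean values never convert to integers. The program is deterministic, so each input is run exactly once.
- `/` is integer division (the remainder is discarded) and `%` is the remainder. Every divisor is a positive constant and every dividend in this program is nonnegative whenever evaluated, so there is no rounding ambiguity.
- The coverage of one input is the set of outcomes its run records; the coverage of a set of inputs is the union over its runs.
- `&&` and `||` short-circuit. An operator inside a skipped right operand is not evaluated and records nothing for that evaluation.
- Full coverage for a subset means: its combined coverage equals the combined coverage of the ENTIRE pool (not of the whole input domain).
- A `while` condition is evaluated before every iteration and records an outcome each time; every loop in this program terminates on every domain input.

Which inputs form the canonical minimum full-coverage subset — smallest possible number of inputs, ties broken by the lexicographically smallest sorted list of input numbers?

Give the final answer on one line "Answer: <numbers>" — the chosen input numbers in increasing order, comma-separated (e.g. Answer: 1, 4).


run #1 (k=8, x=3) runs B1->T, B1->F, B3->S, B2->T, B4->T, B6->E, B5->T, B10->F; records B1=T, B1=F, B2=T, B3=S, B4=T, B5=T, B6=E, B10=F
run #2 (k=12, x=4) runs B1->T, B1->F, B3->S, B2->T, B4->F, B6->E, B5->T, B10->F; records B1=T, B1=F, B2=T, B3=S, B4=F, B5=T, B6=E, B10=F
run #3 (k=6, x=5) runs B1->T, B1->F, B3->E, B2->T, B4->T, B6->S, B5->F, B8->S, B7->T, B10->T; records B1=T, B1=F, B2=T, B3=E, B4=T, B5=F, B6=S, B7=T, B8=S, B10=T
run #4 (k=10, x=1) runs B1->T, B1->T, B1->F, B3->S, B2->T, B4->T, B6->E, B5->F, B8->E, B9->S, B7->F, B10->F; records B1=T, B1=F, B2=T, B3=S, B4=T, B5=F, B6=E, B7=F, B8=E, B9=S, B10=F
run #5 (k=7, x=3) runs B1->T, B1->F, B3->S, B2->T, B4->T, B6->E, B5->F, B8->E, B9->S, B7->F, B10->F; records B1=T, B1=F, B2=T, B3=S, B4=T, B5=F, B6=E, B7=F, B8=E, B9=S, B10=F
together the pool reaches 18 outcomes: B1=T, B1=F, B2=T, B3=S, B3=E, B4=T, B4=F, B5=T, B5=F, B6=S, B6=E, B7=T, B7=F, B8=S, B8=E, B9=S, B10=T, B10=F
size 1 is not enough: best union over all size-1 subsets is 11/18
size 2 is not enough: best union over all size-2 subsets is 16/18
the canonical winner is {2, 3, 4}: size 3, full 18-outcome coverage, earliest index list among size-3 covers
Answer: 2, 3, 4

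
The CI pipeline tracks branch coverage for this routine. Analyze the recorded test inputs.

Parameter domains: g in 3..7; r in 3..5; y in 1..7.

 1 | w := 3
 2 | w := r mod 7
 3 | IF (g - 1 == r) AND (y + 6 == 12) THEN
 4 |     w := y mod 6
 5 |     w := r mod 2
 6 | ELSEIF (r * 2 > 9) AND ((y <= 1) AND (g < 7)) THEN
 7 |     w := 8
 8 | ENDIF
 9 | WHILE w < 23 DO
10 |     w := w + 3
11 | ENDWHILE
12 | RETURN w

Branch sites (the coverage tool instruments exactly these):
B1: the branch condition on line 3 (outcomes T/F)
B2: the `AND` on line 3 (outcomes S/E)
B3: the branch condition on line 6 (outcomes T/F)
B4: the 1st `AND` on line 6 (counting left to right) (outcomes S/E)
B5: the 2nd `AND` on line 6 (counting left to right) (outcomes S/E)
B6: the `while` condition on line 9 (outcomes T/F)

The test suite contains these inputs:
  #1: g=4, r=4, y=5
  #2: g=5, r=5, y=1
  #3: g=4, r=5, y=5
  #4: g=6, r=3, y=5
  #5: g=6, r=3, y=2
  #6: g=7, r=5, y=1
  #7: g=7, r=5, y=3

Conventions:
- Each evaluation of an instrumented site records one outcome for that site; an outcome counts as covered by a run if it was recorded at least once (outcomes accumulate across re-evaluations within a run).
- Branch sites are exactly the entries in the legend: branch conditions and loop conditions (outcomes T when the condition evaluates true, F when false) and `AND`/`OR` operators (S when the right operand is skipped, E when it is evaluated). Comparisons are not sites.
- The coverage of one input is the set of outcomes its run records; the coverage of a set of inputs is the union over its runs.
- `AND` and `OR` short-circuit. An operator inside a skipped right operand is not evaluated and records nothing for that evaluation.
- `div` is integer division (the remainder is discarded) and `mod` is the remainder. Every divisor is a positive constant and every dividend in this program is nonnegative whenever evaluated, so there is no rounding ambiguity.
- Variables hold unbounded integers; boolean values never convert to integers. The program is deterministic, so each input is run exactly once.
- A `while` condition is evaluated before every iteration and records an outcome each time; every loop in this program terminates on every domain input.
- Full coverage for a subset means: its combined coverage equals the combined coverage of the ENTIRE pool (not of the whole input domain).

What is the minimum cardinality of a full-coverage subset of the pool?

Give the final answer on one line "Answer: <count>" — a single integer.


#1 (g=4, r=4, y=5) -> covered: B1=F, B2=S, B3=F, B4=S, B6=T, B6=F
#2 (g=5, r=5, y=1) -> covered: B1=F, B2=S, B3=T, B4=E, B5=E, B6=T, B6=F
#3 (g=4, r=5, y=5) -> covered: B1=F, B2=S, B3=F, B4=E, B5=S, B6=T, B6=F
#4 (g=6, r=3, y=5) -> covered: B1=F, B2=S, B3=F, B4=S, B6=T, B6=F
#5 (g=6, r=3, y=2) -> covered: B1=F, B2=S, B3=F, B4=S, B6=T, B6=F
#6 (g=7, r=5, y=1) -> covered: B1=F, B2=S, B3=F, B4=E, B5=E, B6=T, B6=F
#7 (g=7, r=5, y=3) -> covered: B1=F, B2=S, B3=F, B4=E, B5=S, B6=T, B6=F
the full pool covers 10 outcomes: B1=F, B2=S, B3=T, B3=F, B4=S, B4=E, B5=S, B5=E, B6=T, B6=F
no size-1 subset reaches all 10 outcomes (best union: 7/10)
no size-2 subset reaches all 10 outcomes (best union: 9/10)
the canonical winner is {1, 2, 3}: size 3, full 10-outcome coverage, earliest index list among size-3 covers
Answer: 3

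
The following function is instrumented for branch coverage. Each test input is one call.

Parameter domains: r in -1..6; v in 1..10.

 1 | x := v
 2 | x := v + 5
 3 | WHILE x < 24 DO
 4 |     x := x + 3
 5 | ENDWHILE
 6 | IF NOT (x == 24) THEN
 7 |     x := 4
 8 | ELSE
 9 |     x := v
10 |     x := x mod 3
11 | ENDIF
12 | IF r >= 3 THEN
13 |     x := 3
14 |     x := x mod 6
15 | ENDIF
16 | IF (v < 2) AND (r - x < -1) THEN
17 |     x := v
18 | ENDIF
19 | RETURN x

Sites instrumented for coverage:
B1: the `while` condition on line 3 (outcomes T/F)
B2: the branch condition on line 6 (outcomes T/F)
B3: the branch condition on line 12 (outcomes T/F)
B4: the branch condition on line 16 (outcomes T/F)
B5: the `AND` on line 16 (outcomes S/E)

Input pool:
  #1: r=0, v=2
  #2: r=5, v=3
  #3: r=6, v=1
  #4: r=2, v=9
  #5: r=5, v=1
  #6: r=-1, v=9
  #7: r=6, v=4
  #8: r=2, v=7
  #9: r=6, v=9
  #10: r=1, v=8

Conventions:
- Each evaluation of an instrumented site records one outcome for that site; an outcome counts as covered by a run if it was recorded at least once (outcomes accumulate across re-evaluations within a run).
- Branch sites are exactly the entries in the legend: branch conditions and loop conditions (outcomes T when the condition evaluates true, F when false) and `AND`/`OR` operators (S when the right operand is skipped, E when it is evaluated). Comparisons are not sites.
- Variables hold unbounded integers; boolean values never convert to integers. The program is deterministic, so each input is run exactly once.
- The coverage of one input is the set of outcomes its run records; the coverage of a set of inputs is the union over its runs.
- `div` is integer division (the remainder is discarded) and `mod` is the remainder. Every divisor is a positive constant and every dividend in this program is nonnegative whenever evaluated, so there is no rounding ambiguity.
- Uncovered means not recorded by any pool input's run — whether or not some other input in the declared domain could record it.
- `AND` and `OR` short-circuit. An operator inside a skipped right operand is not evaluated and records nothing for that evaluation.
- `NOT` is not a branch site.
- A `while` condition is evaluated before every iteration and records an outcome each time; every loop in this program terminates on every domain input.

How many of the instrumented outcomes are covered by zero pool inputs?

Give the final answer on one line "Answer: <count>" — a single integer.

input #1 (r=0, v=2): events B1->T, B1->T, B1->T, B1->T, B1->T, B1->T, B1->F, B2->T, B3->F, B5->S, B4->F; covers B1=T, B1=F, B2=T, B3=F, B4=F, B5=S
input #2 (r=5, v=3): events B1->T, B1->T, B1->T, B1->T, B1->T, B1->T, B1->F, B2->T, B3->T, B5->S, B4->F; covers B1=T, B1=F, B2=T, B3=T, B4=F, B5=S
input #3 (r=6, v=1): events B1->T, B1->T, B1->T, B1->T, B1->T, B1->T, B1->F, B2->F, B3->T, B5->E, B4->F; covers B1=T, B1=F, B2=F, B3=T, B4=F, B5=E
input #4 (r=2, v=9): events B1->T, B1->T, B1->T, B1->T, B1->F, B2->T, B3->F, B5->S, B4->F; covers B1=T, B1=F, B2=T, B3=F, B4=F, B5=S
input #5 (r=5, v=1): events B1->T, B1->T, B1->T, B1->T, B1->T, B1->T, B1->F, B2->F, B3->T, B5->E, B4->F; covers B1=T, B1=F, B2=F, B3=T, B4=F, B5=E
input #6 (r=-1, v=9): events B1->T, B1->T, B1->T, B1->T, B1->F, B2->T, B3->F, B5->S, B4->F; covers B1=T, B1=F, B2=T, B3=F, B4=F, B5=S
input #7 (r=6, v=4): events B1->T, B1->T, B1->T, B1->T, B1->T, B1->F, B2->F, B3->T, B5->S, B4->F; covers B1=T, B1=F, B2=F, B3=T, B4=F, B5=S
input #8 (r=2, v=7): events B1->T, B1->T, B1->T, B1->T, B1->F, B2->F, B3->F, B5->S, B4->F; covers B1=T, B1=F, B2=F, B3=F, B4=F, B5=S
input #9 (r=6, v=9): events B1->T, B1->T, B1->T, B1->T, B1->F, B2->T, B3->T, B5->S, B4->F; covers B1=T, B1=F, B2=T, B3=T, B4=F, B5=S
input #10 (r=1, v=8): events B1->T, B1->T, B1->T, B1->T, B1->F, B2->T, B3->F, B5->S, B4->F; covers B1=T, B1=F, B2=T, B3=F, B4=F, B5=S
union over the pool: B1=T, B1=F, B2=T, B2=F, B3=T, B3=F, B4=F, B5=S, B5=E
uncovered (1 of 10): B4=T

Answer: 1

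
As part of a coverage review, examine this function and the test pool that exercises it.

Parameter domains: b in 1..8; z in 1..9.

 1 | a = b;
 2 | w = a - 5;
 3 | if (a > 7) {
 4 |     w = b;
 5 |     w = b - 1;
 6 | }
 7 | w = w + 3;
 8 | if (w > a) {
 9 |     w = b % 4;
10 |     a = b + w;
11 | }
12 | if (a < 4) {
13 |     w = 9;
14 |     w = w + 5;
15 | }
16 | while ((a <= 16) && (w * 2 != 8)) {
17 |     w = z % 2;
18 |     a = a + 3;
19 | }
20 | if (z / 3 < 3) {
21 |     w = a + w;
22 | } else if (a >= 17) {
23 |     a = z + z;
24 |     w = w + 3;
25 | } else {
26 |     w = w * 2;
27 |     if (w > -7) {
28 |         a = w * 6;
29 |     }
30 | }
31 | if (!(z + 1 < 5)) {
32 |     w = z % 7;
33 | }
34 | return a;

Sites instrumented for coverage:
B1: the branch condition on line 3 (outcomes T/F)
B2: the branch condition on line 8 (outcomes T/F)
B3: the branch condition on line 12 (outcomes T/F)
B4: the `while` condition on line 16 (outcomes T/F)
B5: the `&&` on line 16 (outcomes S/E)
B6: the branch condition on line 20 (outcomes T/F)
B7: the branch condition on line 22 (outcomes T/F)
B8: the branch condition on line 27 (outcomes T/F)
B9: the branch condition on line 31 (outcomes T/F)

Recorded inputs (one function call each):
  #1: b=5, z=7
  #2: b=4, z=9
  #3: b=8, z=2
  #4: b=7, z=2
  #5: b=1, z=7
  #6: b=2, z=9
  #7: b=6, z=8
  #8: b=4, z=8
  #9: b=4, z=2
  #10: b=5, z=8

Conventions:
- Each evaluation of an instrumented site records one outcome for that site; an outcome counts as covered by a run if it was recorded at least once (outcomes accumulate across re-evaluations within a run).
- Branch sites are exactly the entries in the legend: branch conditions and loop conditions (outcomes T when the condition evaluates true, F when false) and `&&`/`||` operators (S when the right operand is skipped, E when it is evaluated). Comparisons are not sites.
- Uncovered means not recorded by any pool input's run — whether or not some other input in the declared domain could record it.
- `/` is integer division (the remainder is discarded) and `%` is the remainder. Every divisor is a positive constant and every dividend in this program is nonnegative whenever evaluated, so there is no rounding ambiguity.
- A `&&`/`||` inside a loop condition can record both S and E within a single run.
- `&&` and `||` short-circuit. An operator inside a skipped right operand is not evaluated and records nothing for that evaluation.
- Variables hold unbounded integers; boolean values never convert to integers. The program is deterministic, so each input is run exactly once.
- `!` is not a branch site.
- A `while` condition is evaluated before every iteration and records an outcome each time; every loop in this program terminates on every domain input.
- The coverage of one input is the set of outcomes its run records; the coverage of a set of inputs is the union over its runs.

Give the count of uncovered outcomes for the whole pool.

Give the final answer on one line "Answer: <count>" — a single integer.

input #1 (b=5, z=7): covers B1=F, B2=F, B3=F, B4=T, B4=F, B5=S, B5=E, B6=T, B9=T
input #2 (b=4, z=9): covers B1=F, B2=F, B3=F, B4=T, B4=F, B5=S, B5=E, B6=F, B7=T, B9=T
input #3 (b=8, z=2): covers B1=T, B2=T, B3=F, B4=T, B4=F, B5=S, B5=E, B6=T, B9=F
input #4 (b=7, z=2): covers B1=F, B2=F, B3=F, B4=T, B4=F, B5=S, B5=E, B6=T, B9=F
input #5 (b=1, z=7): covers B1=F, B2=F, B3=T, B4=T, B4=F, B5=S, B5=E, B6=T, B9=T
input #6 (b=2, z=9): covers B1=F, B2=F, B3=T, B4=T, B4=F, B5=S, B5=E, B6=F, B7=T, B9=T
input #7 (b=6, z=8): covers B1=F, B2=F, B3=F, B4=F, B5=E, B6=T, B9=T
input #8 (b=4, z=8): covers B1=F, B2=F, B3=F, B4=T, B4=F, B5=S, B5=E, B6=T, B9=T
input #9 (b=4, z=2): covers B1=F, B2=F, B3=F, B4=T, B4=F, B5=S, B5=E, B6=T, B9=F
input #10 (b=5, z=8): covers B1=F, B2=F, B3=F, B4=T, B4=F, B5=S, B5=E, B6=T, B9=T
union over the pool: B1=T, B1=F, B2=T, B2=F, B3=T, B3=F, B4=T, B4=F, B5=S, B5=E, B6=T, B6=F, B7=T, B9=T, B9=F
uncovered (3 of 18): B7=F, B8=T, B8=F

Answer: 3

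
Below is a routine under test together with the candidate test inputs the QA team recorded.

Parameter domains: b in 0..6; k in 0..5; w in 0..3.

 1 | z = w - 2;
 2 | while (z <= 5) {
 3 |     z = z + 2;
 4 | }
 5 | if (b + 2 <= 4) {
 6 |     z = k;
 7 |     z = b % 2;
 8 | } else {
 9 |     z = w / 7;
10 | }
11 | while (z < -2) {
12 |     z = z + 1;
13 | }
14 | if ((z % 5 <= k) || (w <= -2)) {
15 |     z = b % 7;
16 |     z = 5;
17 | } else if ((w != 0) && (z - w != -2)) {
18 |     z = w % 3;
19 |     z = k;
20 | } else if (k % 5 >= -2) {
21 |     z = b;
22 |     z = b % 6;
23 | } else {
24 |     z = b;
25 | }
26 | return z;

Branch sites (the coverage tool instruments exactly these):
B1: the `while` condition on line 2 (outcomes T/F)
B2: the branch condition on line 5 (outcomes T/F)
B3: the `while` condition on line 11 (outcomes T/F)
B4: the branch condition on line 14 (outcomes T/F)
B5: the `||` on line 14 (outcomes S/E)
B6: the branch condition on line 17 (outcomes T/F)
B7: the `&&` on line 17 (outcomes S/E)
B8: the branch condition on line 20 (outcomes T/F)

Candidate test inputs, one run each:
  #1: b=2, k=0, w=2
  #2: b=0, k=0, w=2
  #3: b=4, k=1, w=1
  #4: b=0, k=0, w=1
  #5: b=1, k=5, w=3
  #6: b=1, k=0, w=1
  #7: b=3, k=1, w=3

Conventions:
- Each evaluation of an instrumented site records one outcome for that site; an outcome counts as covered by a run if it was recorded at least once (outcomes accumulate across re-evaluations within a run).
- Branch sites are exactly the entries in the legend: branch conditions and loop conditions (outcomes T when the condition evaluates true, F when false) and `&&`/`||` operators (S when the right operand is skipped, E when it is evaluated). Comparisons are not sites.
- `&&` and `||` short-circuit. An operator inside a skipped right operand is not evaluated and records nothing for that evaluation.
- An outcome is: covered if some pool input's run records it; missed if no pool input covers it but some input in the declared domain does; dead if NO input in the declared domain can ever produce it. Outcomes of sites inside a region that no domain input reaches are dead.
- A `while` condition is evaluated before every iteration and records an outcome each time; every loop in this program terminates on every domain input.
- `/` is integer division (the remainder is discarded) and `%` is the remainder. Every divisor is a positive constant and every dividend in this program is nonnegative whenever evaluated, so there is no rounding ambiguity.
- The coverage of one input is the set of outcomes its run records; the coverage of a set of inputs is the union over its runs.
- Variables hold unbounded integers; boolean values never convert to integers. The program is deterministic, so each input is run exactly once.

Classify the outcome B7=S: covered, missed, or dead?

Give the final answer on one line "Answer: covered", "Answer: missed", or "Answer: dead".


no pool input records B7=S
but domain input (b=1, k=0, w=0) does record it -> reachable, so missed
Answer: missed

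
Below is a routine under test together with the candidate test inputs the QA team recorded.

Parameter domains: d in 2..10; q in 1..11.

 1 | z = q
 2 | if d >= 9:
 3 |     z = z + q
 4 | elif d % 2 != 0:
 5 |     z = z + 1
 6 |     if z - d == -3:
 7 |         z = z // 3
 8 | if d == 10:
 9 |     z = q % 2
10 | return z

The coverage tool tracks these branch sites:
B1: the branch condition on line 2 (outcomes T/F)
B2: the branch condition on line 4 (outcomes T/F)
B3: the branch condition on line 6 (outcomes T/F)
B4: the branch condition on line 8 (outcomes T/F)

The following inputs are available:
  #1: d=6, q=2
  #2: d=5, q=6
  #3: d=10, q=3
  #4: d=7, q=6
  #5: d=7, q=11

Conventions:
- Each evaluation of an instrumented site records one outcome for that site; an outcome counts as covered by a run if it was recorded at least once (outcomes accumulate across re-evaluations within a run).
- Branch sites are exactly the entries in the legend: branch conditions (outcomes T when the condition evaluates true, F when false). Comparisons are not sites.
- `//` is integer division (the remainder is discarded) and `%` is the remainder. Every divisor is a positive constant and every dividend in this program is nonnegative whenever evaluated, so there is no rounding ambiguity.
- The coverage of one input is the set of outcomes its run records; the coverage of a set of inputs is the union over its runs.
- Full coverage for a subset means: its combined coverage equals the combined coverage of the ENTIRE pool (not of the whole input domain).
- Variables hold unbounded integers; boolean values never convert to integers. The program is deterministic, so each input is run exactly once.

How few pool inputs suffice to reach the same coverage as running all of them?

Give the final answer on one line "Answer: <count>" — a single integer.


run #1 (d=6, q=2) runs B1->F, B2->F, B4->F; records B1=F, B2=F, B4=F
run #2 (d=5, q=6) runs B1->F, B2->T, B3->F, B4->F; records B1=F, B2=T, B3=F, B4=F
run #3 (d=10, q=3) runs B1->T, B4->T; records B1=T, B4=T
run #4 (d=7, q=6) runs B1->F, B2->T, B3->F, B4->F; records B1=F, B2=T, B3=F, B4=F
run #5 (d=7, q=11) runs B1->F, B2->T, B3->F, B4->F; records B1=F, B2=T, B3=F, B4=F
the full pool covers 7 outcomes: B1=T, B1=F, B2=T, B2=F, B3=F, B4=T, B4=F
checked all size-1 subsets: none covers 7 outcomes (max 4/7)
checked all size-2 subsets: none covers 7 outcomes (max 6/7)
at size 3, {1, 2, 3} reaches all 7 outcomes; every lexicographically earlier size-3 subset fails
Answer: 3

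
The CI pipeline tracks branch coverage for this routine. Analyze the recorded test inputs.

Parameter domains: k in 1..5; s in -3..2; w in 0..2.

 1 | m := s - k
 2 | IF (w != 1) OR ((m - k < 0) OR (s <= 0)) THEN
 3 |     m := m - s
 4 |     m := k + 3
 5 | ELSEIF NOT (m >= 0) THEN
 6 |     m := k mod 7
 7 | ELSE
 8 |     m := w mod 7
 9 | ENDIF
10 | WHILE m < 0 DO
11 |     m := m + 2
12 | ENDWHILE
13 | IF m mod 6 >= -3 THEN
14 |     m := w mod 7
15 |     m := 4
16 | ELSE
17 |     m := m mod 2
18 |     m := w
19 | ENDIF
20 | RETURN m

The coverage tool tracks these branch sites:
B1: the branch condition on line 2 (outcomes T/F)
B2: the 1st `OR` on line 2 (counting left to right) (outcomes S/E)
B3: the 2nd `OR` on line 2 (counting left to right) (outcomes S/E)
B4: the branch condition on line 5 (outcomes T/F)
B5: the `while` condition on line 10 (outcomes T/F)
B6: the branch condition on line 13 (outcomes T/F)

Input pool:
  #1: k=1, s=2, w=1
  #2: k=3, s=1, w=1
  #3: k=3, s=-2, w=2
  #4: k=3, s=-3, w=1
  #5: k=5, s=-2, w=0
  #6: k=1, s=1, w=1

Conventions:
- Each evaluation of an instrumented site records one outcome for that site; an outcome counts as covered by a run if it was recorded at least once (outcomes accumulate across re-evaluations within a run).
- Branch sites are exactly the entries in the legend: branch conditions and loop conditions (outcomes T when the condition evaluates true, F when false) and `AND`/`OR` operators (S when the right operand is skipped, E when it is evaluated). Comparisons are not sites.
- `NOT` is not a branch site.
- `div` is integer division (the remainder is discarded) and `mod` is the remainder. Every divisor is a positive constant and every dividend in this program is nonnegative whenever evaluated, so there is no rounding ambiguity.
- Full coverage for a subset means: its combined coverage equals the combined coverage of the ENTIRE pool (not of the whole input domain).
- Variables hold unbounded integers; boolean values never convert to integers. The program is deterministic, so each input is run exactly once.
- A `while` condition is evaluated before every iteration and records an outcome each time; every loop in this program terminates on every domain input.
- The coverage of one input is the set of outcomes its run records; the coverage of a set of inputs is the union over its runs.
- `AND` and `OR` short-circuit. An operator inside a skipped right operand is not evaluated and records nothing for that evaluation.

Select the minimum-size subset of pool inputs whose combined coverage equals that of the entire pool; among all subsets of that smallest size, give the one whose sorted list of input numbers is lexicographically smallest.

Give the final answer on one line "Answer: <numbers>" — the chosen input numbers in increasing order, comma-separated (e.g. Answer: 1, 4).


#1 (k=1, s=2, w=1) -> B2->E, B3->E, B1->F, B4->F, B5->F, B6->T; covered: B1=F, B2=E, B3=E, B4=F, B5=F, B6=T
#2 (k=3, s=1, w=1) -> B2->E, B3->S, B1->T, B5->F, B6->T; covered: B1=T, B2=E, B3=S, B5=F, B6=T
#3 (k=3, s=-2, w=2) -> B2->S, B1->T, B5->F, B6->T; covered: B1=T, B2=S, B5=F, B6=T
#4 (k=3, s=-3, w=1) -> B2->E, B3->S, B1->T, B5->F, B6->T; covered: B1=T, B2=E, B3=S, B5=F, B6=T
#5 (k=5, s=-2, w=0) -> B2->S, B1->T, B5->F, B6->T; covered: B1=T, B2=S, B5=F, B6=T
#6 (k=1, s=1, w=1) -> B2->E, B3->S, B1->T, B5->F, B6->T; covered: B1=T, B2=E, B3=S, B5=F, B6=T
together the pool reaches 9 outcomes: B1=T, B1=F, B2=S, B2=E, B3=S, B3=E, B4=F, B5=F, B6=T
checked all size-1 subsets: none covers 9 outcomes (max 6/9)
checked all size-2 subsets: none covers 9 outcomes (max 8/9)
inputs {1, 2, 3} (size 3) cover everything; no size-3 subset with a lexicographically smaller index list covers all 9
Answer: 1, 2, 3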